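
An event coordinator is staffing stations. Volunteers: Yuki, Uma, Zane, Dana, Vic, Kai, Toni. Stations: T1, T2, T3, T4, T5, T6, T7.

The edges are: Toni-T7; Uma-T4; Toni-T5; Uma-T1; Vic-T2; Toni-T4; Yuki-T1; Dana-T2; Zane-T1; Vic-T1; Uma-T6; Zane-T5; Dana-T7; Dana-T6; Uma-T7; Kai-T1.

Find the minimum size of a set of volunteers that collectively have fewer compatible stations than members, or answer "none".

2

Take S = {Yuki, Kai}. Its neighbourhood is {T1}, so |N(S)| = 1 < |S| = 2.
No single vertex violates Hall's condition since each has at least one neighbour, so 2 is the minimum.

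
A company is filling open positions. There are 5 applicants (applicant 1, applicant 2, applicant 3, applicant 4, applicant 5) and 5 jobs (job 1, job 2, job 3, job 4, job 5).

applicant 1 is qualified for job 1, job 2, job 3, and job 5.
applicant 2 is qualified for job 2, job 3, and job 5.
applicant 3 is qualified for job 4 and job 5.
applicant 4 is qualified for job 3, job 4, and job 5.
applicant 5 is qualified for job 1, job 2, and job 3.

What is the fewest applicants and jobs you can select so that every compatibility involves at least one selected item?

A maximum matching has 5 edges (e.g. applicant 1–job 1, applicant 2–job 5, applicant 3–job 4, applicant 4–job 3, applicant 5–job 2).
By König's theorem the minimum vertex cover has the same size. One such cover is {applicant 1, applicant 2, applicant 3, applicant 4, applicant 5}.

5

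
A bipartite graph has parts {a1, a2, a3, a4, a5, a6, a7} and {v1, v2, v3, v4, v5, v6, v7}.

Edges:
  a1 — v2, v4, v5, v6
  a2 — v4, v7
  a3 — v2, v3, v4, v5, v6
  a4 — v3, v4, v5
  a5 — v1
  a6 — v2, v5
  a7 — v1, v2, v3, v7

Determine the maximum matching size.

7

A valid assignment of size 7: a1→v6, a2→v7, a3→v3, a4→v4, a5→v1, a6→v5, a7→v2.
This saturates every left vertex, so 7 is the maximum.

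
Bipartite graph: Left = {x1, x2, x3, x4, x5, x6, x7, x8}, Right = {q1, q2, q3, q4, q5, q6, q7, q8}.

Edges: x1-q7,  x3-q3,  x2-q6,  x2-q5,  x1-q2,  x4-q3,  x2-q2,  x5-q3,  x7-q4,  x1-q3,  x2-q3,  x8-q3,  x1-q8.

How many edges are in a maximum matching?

4

One maximum matching: x1-q8, x2-q6, x3-q3, x7-q4.
The set {x3, x4, x5, x6, x8} has only 1 neighbour ({q3}), so by Hall's theorem at most 4 of the 8 left vertices can be matched.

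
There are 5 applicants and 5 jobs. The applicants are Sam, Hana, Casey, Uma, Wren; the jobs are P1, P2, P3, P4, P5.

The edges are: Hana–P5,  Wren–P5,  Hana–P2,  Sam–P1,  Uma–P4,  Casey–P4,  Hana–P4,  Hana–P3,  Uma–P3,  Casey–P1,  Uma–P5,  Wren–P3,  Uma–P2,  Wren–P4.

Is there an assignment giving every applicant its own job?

Yes

A valid assignment of size 5: Sam-P1, Hana-P2, Casey-P4, Uma-P3, Wren-P5.
Every applicant is matched, so this is a perfect matching.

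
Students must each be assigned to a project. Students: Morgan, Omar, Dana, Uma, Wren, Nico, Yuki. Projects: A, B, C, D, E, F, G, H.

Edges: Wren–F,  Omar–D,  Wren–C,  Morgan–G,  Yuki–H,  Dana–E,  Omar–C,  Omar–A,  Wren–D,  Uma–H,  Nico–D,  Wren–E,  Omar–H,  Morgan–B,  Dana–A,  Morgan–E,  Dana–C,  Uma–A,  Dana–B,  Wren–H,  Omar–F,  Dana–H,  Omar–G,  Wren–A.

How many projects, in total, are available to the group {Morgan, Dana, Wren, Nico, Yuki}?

The union of neighbours of {Morgan, Dana, Wren, Nico, Yuki} is {A, B, C, D, E, F, G, H}, which has 8 elements.
Since |N(S)| = 8 ≥ |S| = 5, Hall's condition holds for this subset.

8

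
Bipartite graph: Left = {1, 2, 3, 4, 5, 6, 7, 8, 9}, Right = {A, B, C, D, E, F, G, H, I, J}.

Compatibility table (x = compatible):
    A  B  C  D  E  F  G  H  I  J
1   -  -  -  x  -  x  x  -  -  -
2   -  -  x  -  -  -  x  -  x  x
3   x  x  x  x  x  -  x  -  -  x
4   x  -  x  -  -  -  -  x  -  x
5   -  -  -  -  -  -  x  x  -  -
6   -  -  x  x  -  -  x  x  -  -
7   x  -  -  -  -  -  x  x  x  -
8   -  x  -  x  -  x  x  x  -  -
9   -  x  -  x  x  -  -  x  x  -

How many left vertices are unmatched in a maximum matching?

One maximum matching: 1–F, 2–C, 3–J, 4–A, 5–H, 6–D, 7–I, 8–G, 9–E.
All 9 left vertices are matched, so no larger matching exists.
That matches 9 of the 9, leaving 0 unmatched; no matching can do better.

0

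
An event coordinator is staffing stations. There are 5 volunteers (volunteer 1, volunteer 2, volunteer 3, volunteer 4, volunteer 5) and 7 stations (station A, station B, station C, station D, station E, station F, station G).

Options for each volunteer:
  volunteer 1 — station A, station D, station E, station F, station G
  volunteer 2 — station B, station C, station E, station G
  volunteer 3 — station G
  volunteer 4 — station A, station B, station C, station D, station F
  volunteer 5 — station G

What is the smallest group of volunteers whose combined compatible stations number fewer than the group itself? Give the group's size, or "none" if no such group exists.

2

Take S = {volunteer 3, volunteer 5}. Its neighbourhood is {station G}, so |N(S)| = 1 < |S| = 2.
No single vertex violates Hall's condition since each has at least one neighbour, so 2 is the minimum.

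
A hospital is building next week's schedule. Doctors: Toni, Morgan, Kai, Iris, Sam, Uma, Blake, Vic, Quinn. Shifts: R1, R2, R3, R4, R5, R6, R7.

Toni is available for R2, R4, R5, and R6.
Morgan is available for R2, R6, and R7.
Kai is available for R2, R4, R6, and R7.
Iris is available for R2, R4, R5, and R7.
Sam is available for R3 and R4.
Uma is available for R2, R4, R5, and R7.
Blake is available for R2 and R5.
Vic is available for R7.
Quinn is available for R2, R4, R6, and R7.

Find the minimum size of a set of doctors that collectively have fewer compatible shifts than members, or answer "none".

6

Take S = {Toni, Morgan, Kai, Iris, Uma, Blake}. Its neighbourhood is {R2, R4, R5, R6, R7}, so |N(S)| = 5 < |S| = 6.
Every subset of size less than 6 has at least as many neighbours as members, so 6 is the minimum.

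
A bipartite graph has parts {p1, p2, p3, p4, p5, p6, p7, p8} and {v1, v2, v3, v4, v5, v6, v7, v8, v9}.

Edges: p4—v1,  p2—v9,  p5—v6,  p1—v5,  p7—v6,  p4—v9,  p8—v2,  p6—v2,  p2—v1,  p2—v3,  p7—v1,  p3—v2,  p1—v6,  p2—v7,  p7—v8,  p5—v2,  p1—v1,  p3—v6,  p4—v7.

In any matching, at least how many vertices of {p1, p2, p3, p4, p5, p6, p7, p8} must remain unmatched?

2

One maximum matching: p1→v5, p2→v7, p3→v6, p4→v9, p5→v2, p7→v1.
The set {p3, p5, p6, p8} has only 2 neighbours ({v2, v6}), so by Hall's theorem at most 6 of the 8 left vertices can be matched.
That matches 6 of the 8, leaving 2 unmatched; no matching can do better.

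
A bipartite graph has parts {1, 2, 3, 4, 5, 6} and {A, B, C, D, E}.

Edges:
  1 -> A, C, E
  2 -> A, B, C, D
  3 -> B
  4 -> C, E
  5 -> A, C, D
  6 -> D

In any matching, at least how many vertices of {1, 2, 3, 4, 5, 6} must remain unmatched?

1

A valid assignment of size 5: 1→A, 2→D, 3→B, 4→E, 5→C.
The set {1, 2, 3, 4, 5, 6} has only 5 neighbours ({A, B, C, D, E}), so by Hall's theorem at most 5 of the 6 left vertices can be matched.
That matches 5 of the 6, leaving 1 unmatched; no matching can do better.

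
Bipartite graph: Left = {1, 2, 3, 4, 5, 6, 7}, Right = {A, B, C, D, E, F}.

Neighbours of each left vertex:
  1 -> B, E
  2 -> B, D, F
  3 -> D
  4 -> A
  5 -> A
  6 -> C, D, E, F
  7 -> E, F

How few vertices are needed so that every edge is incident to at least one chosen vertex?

6

The 6 edges 1–B, 2–F, 3–D, 4–A, 6–C, 7–E form a matching, so any vertex cover needs at least 6 vertices (one per matched edge).
Conversely {1, 2, 3, 6, 7, A} meets every edge and has exactly 6 vertices, so 6 is optimal.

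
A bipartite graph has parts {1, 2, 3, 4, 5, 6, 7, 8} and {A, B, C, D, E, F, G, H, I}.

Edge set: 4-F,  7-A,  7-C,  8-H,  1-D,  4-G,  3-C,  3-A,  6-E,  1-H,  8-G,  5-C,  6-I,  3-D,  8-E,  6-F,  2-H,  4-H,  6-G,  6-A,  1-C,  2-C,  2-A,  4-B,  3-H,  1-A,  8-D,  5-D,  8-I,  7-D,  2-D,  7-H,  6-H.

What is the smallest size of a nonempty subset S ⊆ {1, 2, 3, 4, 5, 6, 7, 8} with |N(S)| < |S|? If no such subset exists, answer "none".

5

Take S = {1, 2, 3, 5, 7}. Its neighbourhood is {A, C, D, H}, so |N(S)| = 4 < |S| = 5.
Every subset of size less than 5 has at least as many neighbours as members, so 5 is the minimum.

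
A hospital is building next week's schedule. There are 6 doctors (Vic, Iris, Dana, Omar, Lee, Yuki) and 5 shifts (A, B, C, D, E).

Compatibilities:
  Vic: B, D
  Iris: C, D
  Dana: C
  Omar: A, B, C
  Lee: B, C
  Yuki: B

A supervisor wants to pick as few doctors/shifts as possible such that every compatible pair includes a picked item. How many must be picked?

4

A maximum matching has 4 edges (e.g. Vic–B, Iris–D, Dana–C, Omar–A).
By König's theorem the minimum vertex cover has the same size. One such cover is {Omar, B, C, D}.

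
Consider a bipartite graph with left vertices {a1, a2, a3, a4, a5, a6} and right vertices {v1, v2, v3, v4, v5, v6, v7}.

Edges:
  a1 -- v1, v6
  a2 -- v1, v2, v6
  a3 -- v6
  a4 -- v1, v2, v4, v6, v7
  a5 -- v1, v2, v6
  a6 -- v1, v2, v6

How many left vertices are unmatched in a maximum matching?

2

One maximum matching: a1→v1, a2→v2, a3→v6, a4→v4.
The set {a1, a2, a3, a5, a6} has only 3 neighbours ({v1, v2, v6}), so by Hall's theorem at most 4 of the 6 left vertices can be matched.
That matches 4 of the 6, leaving 2 unmatched; no matching can do better.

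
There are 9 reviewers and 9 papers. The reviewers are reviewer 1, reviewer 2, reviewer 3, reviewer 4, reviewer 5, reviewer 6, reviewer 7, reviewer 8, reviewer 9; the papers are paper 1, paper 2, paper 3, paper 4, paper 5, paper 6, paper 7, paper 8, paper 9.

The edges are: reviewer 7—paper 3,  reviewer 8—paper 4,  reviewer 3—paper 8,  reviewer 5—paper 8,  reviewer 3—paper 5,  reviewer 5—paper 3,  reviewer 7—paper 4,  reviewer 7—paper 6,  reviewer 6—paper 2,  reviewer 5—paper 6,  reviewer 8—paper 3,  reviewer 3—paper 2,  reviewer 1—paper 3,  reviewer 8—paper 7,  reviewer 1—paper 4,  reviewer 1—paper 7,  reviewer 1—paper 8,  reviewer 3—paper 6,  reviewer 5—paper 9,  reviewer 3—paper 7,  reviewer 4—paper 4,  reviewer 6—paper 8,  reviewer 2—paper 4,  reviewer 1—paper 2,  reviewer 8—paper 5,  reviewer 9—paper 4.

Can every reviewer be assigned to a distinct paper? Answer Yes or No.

No

The set {reviewer 2, reviewer 4, reviewer 9} has only 1 neighbour ({paper 4}), so by Hall's theorem at most 7 of the 9 reviewers can be matched.
Hence no matching covers every reviewer.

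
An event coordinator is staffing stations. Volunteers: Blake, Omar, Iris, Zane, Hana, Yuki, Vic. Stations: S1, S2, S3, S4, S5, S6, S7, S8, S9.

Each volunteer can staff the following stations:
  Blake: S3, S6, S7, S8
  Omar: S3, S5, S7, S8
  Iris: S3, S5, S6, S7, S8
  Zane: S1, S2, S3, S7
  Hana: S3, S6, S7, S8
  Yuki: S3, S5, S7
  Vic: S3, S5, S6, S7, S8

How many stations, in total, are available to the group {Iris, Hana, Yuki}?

5

The union of neighbours of {Iris, Hana, Yuki} is {S3, S5, S6, S7, S8}, which has 5 elements.
Since |N(S)| = 5 ≥ |S| = 3, Hall's condition holds for this subset.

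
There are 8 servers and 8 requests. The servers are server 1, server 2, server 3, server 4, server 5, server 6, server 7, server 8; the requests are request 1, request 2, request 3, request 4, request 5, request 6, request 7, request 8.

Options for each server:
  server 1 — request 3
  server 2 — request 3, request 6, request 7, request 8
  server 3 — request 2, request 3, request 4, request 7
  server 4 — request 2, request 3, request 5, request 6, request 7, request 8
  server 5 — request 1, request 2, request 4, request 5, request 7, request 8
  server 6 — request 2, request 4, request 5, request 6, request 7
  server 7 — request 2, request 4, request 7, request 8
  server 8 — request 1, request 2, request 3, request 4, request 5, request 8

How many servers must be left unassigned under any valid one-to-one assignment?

A valid assignment of size 8: server 1→request 3, server 2→request 6, server 3→request 7, server 4→request 5, server 5→request 1, server 6→request 2, server 7→request 8, server 8→request 4.
This saturates every server, so 8 is the maximum.
That matches 8 of the 8, leaving 0 unmatched; no matching can do better.

0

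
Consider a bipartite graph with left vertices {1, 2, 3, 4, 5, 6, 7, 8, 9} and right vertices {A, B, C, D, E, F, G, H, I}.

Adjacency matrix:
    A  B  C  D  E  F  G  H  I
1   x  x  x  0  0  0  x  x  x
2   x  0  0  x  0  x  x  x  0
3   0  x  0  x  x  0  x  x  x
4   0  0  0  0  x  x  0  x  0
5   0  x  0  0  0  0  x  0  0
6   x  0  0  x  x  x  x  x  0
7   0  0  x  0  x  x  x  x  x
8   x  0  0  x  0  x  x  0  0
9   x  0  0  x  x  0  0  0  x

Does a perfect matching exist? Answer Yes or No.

For example, pair 1→H, 2→A, 3→G, 4→E, 5→B, 6→D, 7→C, 8→F, 9→I.
All 9 left vertices are covered.

Yes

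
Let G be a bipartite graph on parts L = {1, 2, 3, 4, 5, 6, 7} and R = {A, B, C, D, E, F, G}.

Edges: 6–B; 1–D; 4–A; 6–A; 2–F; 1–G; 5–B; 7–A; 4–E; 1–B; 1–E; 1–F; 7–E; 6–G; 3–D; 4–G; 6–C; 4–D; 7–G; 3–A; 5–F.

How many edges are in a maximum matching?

7

One maximum matching: 1-G, 2-F, 3-A, 4-D, 5-B, 6-C, 7-E.
All 7 left vertices are matched, so no larger matching exists.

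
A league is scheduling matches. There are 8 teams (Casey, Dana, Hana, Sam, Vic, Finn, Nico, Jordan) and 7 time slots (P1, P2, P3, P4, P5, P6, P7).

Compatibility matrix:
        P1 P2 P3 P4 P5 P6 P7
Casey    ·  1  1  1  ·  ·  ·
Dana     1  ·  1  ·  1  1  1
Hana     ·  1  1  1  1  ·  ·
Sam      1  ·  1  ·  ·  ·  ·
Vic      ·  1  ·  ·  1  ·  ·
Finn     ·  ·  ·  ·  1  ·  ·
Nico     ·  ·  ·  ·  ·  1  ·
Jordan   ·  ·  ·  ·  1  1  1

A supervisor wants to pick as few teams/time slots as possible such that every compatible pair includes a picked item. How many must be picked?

{P1, P2, P3, P4, P5, P6, P7} is a vertex cover of size 7: every edge has an endpoint in this set.
No smaller cover exists because Casey–P3, Dana–P7, Hana–P4, Sam–P1, Vic–P2, Finn–P5, Nico–P6 is a matching of size 7, and a cover must include an endpoint of each of these disjoint edges (König's theorem).

7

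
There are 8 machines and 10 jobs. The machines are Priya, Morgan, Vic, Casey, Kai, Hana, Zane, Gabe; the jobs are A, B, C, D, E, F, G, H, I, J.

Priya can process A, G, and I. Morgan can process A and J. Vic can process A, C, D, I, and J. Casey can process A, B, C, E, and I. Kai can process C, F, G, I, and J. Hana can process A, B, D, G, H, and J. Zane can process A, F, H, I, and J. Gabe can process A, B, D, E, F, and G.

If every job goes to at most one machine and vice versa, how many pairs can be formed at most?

8

For example, pair Priya-I, Morgan-A, Vic-D, Casey-E, Kai-F, Hana-J, Zane-H, Gabe-G.
All 8 machines are matched, so no larger matching exists.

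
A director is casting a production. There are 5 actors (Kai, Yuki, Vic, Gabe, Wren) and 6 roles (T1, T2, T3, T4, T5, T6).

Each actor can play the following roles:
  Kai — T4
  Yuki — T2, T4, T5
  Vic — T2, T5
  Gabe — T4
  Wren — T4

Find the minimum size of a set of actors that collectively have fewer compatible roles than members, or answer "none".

Take S = {Kai, Gabe}. Its neighbourhood is {T4}, so |N(S)| = 1 < |S| = 2.
No single vertex violates Hall's condition since each has at least one neighbour, so 2 is the minimum.

2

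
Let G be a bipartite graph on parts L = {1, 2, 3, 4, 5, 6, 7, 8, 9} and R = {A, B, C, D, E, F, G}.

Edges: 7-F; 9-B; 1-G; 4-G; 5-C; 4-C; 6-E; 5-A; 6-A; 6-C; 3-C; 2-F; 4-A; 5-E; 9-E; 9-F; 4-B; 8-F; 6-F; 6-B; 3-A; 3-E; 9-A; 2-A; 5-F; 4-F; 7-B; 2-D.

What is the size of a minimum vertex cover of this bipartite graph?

7

{2, A, B, C, E, F, G} is a vertex cover of size 7: every edge has an endpoint in this set.
No smaller cover exists because 1–G, 2–D, 3–C, 4–A, 5–F, 6–E, 7–B is a matching of size 7, and a cover must include an endpoint of each of these disjoint edges (König's theorem).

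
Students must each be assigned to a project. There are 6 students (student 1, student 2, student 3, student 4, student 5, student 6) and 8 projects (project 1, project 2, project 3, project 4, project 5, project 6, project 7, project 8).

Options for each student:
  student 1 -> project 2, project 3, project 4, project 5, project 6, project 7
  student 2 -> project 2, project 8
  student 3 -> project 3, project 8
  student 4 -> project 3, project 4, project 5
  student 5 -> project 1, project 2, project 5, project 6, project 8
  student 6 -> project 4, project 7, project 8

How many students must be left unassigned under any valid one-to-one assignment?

For example, pair student 1–project 7, student 2–project 2, student 3–project 8, student 4–project 3, student 5–project 6, student 6–project 4.
This saturates every student, so 6 is the maximum.
That matches 6 of the 6, leaving 0 unmatched; no matching can do better.

0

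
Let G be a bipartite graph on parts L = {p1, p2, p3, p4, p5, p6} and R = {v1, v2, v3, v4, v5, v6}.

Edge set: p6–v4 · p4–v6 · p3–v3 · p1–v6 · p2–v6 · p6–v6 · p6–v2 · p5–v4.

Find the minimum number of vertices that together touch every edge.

The 4 edges p1–v6, p3–v3, p5–v4, p6–v2 form a matching, so any vertex cover needs at least 4 vertices (one per matched edge).
Conversely {p3, p5, p6, v6} meets every edge and has exactly 4 vertices, so 4 is optimal.

4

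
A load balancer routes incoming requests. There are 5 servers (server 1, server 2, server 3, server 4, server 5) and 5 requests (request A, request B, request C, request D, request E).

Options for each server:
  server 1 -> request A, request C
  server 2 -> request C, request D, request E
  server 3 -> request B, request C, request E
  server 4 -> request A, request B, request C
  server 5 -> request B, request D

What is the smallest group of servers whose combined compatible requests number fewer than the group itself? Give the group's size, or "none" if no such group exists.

none

A matching saturating every server exists, for instance server 1→request A, server 2→request E, server 3→request B, server 4→request C, server 5→request D.
By Hall's marriage theorem, this means |N(S)| ≥ |S| for every subset S, so no violating subset exists.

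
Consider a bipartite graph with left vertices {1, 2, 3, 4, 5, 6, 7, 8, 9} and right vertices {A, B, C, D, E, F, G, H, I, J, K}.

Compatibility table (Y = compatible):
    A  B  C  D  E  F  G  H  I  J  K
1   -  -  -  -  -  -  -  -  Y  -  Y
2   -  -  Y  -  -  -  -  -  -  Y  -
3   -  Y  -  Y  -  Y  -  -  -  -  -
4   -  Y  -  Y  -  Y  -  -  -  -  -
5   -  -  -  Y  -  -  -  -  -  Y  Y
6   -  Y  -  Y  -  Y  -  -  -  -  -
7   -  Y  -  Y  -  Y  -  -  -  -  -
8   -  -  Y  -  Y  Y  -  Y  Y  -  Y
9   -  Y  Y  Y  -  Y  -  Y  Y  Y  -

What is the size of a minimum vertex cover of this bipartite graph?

The 8 edges 1–I, 2–C, 3–D, 4–F, 5–K, 6–B, 8–E, 9–J form a matching, so any vertex cover needs at least 8 vertices (one per matched edge).
Conversely {1, 2, 5, 8, 9, B, D, F} meets every edge and has exactly 8 vertices, so 8 is optimal.

8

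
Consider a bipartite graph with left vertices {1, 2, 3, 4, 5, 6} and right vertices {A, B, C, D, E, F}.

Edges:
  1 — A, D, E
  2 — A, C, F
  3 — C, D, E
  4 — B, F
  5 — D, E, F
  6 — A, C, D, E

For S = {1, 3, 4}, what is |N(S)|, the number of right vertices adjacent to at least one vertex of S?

6

The union of neighbours of {1, 3, 4} is {A, B, C, D, E, F}, which has 6 elements.
Since |N(S)| = 6 ≥ |S| = 3, Hall's condition holds for this subset.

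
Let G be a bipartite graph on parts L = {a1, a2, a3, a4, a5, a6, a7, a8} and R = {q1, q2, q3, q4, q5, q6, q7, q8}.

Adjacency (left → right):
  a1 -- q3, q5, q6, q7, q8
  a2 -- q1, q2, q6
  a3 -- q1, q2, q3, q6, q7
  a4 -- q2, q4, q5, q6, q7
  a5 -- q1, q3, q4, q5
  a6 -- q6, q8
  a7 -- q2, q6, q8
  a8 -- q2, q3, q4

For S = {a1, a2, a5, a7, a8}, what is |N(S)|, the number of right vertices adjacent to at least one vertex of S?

The union of neighbours of {a1, a2, a5, a7, a8} is {q1, q2, q3, q4, q5, q6, q7, q8}, which has 8 elements.
Since |N(S)| = 8 ≥ |S| = 5, Hall's condition holds for this subset.

8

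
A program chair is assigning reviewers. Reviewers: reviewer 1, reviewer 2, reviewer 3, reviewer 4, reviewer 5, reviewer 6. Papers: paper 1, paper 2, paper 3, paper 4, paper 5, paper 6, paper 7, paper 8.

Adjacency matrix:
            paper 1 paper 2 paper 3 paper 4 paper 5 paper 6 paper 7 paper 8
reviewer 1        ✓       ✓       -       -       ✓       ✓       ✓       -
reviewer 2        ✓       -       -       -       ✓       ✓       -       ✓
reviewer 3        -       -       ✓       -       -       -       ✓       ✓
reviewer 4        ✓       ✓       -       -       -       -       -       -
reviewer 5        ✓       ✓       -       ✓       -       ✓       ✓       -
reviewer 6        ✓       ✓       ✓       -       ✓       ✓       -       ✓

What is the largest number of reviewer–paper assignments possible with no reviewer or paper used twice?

One maximum matching: reviewer 1→paper 5, reviewer 2→paper 8, reviewer 3→paper 7, reviewer 4→paper 1, reviewer 5→paper 6, reviewer 6→paper 2.
All 6 reviewers are matched, so no larger matching exists.

6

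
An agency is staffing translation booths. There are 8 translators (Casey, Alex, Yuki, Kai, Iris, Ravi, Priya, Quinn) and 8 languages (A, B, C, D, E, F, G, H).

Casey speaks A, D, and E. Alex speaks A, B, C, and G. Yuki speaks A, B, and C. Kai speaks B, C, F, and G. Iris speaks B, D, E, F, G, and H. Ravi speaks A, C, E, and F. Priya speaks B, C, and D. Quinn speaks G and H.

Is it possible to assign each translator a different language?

Yes

For example, pair Casey→D, Alex→C, Yuki→A, Kai→F, Iris→H, Ravi→E, Priya→B, Quinn→G.
All 8 translators are covered.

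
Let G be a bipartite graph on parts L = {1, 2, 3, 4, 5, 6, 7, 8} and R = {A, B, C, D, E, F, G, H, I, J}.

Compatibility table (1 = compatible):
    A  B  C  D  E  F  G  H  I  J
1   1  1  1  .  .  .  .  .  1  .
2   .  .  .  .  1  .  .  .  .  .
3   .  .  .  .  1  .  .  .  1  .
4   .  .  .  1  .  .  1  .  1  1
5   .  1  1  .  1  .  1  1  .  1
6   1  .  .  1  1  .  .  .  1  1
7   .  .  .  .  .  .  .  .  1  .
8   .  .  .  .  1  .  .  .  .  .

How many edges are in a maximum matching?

6

For example, pair 1-B, 2-E, 3-I, 4-D, 5-G, 6-J.
The set {2, 3, 7, 8} has only 2 neighbours ({E, I}), so by Hall's theorem at most 6 of the 8 left vertices can be matched.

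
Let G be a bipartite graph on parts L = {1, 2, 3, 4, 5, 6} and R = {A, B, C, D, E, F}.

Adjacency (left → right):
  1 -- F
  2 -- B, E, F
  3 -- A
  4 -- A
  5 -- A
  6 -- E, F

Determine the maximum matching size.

4

A valid assignment of size 4: 1→F, 2→B, 3→A, 6→E.
The set {3, 4, 5} has only 1 neighbour ({A}), so by Hall's theorem at most 4 of the 6 left vertices can be matched.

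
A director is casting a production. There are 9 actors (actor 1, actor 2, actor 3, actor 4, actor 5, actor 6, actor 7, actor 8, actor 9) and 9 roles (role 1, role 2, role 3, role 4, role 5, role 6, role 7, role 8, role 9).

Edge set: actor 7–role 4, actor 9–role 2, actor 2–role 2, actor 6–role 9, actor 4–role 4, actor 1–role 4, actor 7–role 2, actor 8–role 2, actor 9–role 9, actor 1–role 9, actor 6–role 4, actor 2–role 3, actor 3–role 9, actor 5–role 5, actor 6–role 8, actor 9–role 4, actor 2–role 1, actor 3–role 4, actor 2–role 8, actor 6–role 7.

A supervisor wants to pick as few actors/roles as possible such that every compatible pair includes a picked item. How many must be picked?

A maximum matching has 6 edges (e.g. actor 1–role 4, actor 2–role 3, actor 3–role 9, actor 5–role 5, actor 6–role 8, actor 7–role 2).
By König's theorem the minimum vertex cover has the same size. One such cover is {actor 2, actor 5, actor 6, role 2, role 4, role 9}.

6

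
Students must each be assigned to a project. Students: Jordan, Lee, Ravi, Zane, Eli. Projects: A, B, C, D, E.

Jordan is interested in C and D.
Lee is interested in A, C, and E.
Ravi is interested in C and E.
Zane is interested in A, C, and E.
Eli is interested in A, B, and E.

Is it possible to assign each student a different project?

Yes

For example, pair Jordan-D, Lee-A, Ravi-C, Zane-E, Eli-B.
Every student is matched, so this is a perfect matching.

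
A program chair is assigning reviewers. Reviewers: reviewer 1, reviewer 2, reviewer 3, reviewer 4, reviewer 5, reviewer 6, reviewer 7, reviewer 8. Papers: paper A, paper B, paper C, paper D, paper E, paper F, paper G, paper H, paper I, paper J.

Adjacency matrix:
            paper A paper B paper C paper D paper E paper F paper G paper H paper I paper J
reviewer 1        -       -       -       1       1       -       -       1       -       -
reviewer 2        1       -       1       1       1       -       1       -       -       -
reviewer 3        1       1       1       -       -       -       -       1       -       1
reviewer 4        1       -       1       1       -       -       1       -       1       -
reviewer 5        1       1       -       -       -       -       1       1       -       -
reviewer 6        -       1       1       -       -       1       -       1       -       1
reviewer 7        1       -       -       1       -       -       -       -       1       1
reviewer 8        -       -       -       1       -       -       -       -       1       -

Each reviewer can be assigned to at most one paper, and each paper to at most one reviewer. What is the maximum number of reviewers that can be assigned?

For example, pair reviewer 1-paper E, reviewer 2-paper C, reviewer 3-paper B, reviewer 4-paper G, reviewer 5-paper A, reviewer 6-paper J, reviewer 7-paper D, reviewer 8-paper I.
All 8 reviewers are matched, so no larger matching exists.

8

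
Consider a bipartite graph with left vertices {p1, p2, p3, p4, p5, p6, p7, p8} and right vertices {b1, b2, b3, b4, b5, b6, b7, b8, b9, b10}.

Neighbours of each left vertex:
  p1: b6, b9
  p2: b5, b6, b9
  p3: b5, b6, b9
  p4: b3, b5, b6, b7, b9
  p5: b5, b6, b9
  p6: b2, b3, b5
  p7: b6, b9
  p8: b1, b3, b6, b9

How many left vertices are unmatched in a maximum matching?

2

For example, pair p1-b9, p2-b6, p3-b5, p4-b7, p6-b2, p8-b3.
The set {p1, p2, p3, p5, p7} has only 3 neighbours ({b5, b6, b9}), so by Hall's theorem at most 6 of the 8 left vertices can be matched.
That matches 6 of the 8, leaving 2 unmatched; no matching can do better.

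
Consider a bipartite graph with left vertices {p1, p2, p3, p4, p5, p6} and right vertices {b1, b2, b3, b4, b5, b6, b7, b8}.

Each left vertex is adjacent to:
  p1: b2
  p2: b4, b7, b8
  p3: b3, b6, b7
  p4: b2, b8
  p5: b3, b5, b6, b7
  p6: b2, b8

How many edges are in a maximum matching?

5

A valid assignment of size 5: p1–b2, p2–b7, p3–b6, p4–b8, p5–b3.
The set {p1, p4, p6} has only 2 neighbours ({b2, b8}), so by Hall's theorem at most 5 of the 6 left vertices can be matched.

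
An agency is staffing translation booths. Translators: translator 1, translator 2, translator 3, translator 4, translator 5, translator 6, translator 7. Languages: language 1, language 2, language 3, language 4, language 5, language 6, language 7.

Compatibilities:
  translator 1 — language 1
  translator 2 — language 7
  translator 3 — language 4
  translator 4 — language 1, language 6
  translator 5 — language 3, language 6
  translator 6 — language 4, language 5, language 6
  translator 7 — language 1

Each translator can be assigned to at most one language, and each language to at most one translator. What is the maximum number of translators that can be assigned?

6

For example, pair translator 1→language 1, translator 2→language 7, translator 3→language 4, translator 4→language 6, translator 5→language 3, translator 6→language 5.
The set {translator 1, translator 7} has only 1 neighbour ({language 1}), so by Hall's theorem at most 6 of the 7 translators can be matched.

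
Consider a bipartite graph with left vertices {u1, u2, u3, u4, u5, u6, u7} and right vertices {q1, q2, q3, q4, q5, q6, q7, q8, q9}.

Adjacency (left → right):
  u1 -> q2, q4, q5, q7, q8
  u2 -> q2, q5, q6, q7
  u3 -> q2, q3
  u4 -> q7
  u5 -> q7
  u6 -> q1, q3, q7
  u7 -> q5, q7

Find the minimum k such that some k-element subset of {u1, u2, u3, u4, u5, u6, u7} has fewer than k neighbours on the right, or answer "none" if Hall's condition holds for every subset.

2

Take S = {u4, u5}. Its neighbourhood is {q7}, so |N(S)| = 1 < |S| = 2.
No single vertex violates Hall's condition since each has at least one neighbour, so 2 is the minimum.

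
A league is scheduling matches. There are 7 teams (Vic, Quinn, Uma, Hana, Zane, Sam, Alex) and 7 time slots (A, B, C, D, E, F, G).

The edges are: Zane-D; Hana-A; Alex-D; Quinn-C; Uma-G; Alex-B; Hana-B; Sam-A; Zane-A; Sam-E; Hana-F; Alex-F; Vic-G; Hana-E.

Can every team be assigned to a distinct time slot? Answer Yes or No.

The set {Vic, Uma} has only 1 neighbour ({G}), so by Hall's theorem at most 6 of the 7 teams can be matched.
Hence no matching covers every team.

No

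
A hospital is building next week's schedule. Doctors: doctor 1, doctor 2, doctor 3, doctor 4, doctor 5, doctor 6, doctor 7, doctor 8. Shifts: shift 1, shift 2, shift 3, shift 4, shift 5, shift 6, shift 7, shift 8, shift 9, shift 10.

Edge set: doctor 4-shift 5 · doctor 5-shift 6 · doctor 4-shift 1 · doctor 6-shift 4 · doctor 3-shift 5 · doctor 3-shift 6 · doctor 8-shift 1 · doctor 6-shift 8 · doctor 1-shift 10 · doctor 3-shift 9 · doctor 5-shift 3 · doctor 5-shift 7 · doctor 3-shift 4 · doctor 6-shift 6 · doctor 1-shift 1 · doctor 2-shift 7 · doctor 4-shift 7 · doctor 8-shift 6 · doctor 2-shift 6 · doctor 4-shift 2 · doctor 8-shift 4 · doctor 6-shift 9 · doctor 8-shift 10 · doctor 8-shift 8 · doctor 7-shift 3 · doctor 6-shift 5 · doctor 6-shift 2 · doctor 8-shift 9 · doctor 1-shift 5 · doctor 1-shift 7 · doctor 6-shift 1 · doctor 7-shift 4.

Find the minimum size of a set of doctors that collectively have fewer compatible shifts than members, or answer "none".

none

A matching saturating every doctor exists, for instance doctor 1→shift 10, doctor 2→shift 7, doctor 3→shift 5, doctor 4→shift 2, doctor 5→shift 3, doctor 6→shift 8, doctor 7→shift 4, doctor 8→shift 6.
By Hall's marriage theorem, this means |N(S)| ≥ |S| for every subset S, so no violating subset exists.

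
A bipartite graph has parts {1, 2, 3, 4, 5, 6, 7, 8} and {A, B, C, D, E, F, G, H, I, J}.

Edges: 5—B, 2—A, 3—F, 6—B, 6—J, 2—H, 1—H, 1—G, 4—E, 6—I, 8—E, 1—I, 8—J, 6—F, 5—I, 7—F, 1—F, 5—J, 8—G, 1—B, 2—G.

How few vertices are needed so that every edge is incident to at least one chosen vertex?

{1, 2, 4, 5, 6, 8, F} is a vertex cover of size 7: every edge has an endpoint in this set.
No smaller cover exists because 1–H, 2–G, 3–F, 4–E, 5–B, 6–I, 8–J is a matching of size 7, and a cover must include an endpoint of each of these disjoint edges (König's theorem).

7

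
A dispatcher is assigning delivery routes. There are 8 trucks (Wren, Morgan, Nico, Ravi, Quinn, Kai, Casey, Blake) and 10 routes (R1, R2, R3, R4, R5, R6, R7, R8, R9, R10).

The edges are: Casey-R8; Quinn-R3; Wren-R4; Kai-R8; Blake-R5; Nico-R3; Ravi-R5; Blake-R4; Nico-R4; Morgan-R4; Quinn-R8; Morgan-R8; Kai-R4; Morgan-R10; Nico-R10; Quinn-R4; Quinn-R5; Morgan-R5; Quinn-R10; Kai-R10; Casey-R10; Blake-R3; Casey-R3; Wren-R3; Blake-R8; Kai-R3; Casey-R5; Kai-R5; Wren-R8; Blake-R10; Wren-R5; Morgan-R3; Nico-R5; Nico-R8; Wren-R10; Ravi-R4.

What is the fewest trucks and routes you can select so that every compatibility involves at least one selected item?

5

{R3, R4, R5, R8, R10} is a vertex cover of size 5: every edge has an endpoint in this set.
No smaller cover exists because Wren–R10, Morgan–R4, Nico–R8, Ravi–R5, Quinn–R3 is a matching of size 5, and a cover must include an endpoint of each of these disjoint edges (König's theorem).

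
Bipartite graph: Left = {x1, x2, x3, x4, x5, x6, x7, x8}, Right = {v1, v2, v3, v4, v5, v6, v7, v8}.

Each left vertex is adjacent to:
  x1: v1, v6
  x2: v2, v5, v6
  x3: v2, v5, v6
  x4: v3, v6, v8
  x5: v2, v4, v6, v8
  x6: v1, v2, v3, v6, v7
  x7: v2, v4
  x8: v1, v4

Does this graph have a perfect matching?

Yes

For example, pair x1–v6, x2–v2, x3–v5, x4–v3, x5–v8, x6–v7, x7–v4, x8–v1.
Every left vertex is matched, so this is a perfect matching.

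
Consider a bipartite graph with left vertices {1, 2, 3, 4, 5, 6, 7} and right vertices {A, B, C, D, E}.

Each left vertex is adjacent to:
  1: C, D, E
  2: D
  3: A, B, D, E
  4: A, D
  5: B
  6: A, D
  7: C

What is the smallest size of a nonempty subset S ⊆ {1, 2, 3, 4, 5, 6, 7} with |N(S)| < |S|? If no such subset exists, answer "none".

Take S = {2, 4, 6}. Its neighbourhood is {A, D}, so |N(S)| = 2 < |S| = 3.
Every subset of size less than 3 has at least as many neighbours as members, so 3 is the minimum.

3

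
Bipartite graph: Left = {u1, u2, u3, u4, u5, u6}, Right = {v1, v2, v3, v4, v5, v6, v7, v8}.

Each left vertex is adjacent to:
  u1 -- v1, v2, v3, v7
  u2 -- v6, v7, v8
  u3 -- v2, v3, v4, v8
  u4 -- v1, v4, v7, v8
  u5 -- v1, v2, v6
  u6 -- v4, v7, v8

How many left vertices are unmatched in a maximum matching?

One maximum matching: u1–v2, u2–v6, u3–v3, u4–v4, u5–v1, u6–v7.
All 6 left vertices are matched, so no larger matching exists.
That matches 6 of the 6, leaving 0 unmatched; no matching can do better.

0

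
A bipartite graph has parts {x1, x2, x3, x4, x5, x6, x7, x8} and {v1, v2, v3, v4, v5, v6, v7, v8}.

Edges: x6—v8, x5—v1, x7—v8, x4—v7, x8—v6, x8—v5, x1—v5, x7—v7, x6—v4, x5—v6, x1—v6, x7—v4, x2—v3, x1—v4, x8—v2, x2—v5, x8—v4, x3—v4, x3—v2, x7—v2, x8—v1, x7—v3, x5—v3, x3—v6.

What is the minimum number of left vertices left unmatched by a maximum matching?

For example, pair x1→v4, x2→v5, x3→v6, x4→v7, x5→v1, x6→v8, x7→v3, x8→v2.
This saturates every left vertex, so 8 is the maximum.
That matches 8 of the 8, leaving 0 unmatched; no matching can do better.

0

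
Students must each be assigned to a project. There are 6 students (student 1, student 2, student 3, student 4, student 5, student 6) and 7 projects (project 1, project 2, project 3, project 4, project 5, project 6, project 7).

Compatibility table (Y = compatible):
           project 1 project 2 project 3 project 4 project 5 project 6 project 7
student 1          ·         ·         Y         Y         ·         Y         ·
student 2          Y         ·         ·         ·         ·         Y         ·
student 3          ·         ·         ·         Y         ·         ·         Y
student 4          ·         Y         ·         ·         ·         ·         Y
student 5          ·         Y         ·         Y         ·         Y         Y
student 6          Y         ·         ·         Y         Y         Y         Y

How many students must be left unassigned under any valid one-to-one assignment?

0

A valid assignment of size 6: student 1–project 3, student 2–project 1, student 3–project 4, student 4–project 2, student 5–project 6, student 6–project 7.
This saturates every student, so 6 is the maximum.
That matches 6 of the 6, leaving 0 unmatched; no matching can do better.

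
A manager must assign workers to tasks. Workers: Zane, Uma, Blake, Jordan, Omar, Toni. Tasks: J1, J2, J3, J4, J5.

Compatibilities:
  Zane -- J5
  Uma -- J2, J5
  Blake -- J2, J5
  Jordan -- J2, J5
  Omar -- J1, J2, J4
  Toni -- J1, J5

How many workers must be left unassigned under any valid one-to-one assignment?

One maximum matching: Zane-J5, Uma-J2, Omar-J4, Toni-J1.
The set {Zane, Uma, Blake, Jordan} has only 2 neighbours ({J2, J5}), so by Hall's theorem at most 4 of the 6 workers can be matched.
That matches 4 of the 6, leaving 2 unmatched; no matching can do better.

2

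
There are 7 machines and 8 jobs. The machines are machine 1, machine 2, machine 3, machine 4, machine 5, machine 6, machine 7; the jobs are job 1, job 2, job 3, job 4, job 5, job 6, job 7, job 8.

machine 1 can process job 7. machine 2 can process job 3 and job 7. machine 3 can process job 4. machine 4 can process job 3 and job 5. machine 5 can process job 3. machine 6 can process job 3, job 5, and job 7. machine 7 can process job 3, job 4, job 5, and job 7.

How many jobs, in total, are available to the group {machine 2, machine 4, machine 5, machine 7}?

The union of neighbours of {machine 2, machine 4, machine 5, machine 7} is {job 3, job 4, job 5, job 7}, which has 4 elements.
Since |N(S)| = 4 ≥ |S| = 4, Hall's condition holds for this subset.

4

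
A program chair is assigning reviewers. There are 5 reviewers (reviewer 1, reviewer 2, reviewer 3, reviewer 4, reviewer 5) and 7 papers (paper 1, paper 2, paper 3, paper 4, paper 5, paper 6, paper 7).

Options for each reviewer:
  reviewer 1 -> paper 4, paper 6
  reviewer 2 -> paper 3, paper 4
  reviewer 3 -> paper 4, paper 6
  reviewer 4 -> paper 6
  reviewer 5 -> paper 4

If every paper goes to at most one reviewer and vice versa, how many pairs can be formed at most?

3

A valid assignment of size 3: reviewer 1–paper 6, reviewer 2–paper 3, reviewer 3–paper 4.
The set {reviewer 1, reviewer 3, reviewer 4, reviewer 5} has only 2 neighbours ({paper 4, paper 6}), so by Hall's theorem at most 3 of the 5 reviewers can be matched.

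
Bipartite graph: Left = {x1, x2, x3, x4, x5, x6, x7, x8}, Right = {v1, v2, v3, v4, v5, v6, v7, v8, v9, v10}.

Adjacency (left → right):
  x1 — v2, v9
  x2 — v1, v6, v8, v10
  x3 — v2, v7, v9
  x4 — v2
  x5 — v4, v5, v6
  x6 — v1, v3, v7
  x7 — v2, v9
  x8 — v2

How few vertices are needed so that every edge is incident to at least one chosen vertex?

6

{x2, x3, x5, x6, v2, v9} is a vertex cover of size 6: every edge has an endpoint in this set.
No smaller cover exists because x1–v9, x2–v10, x3–v7, x4–v2, x5–v6, x6–v1 is a matching of size 6, and a cover must include an endpoint of each of these disjoint edges (König's theorem).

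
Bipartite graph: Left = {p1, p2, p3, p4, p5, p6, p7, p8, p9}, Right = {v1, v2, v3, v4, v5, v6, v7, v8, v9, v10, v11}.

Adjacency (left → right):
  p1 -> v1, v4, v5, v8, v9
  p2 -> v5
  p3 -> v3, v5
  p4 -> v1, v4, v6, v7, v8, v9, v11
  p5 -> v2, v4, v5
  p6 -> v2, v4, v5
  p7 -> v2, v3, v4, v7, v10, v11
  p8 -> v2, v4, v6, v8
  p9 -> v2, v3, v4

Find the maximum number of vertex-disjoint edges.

One maximum matching: p1-v1, p2-v5, p3-v3, p4-v11, p5-v4, p6-v2, p7-v10, p8-v6.
The set {p2, p3, p5, p6, p9} has only 4 neighbours ({v2, v3, v4, v5}), so by Hall's theorem at most 8 of the 9 left vertices can be matched.

8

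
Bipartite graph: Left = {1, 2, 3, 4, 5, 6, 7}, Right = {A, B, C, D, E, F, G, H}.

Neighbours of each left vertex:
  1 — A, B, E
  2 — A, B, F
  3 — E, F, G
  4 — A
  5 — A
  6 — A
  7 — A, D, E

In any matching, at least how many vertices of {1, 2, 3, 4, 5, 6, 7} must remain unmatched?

A valid assignment of size 5: 1→B, 2→F, 3→G, 4→A, 7→E.
The set {4, 5, 6} has only 1 neighbour ({A}), so by Hall's theorem at most 5 of the 7 left vertices can be matched.
That matches 5 of the 7, leaving 2 unmatched; no matching can do better.

2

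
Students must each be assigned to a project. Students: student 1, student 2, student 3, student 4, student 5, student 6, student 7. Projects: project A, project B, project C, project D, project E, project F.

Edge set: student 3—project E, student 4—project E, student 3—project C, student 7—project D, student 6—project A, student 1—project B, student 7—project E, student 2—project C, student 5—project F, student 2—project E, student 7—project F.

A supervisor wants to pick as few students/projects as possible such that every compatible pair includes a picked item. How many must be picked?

{student 1, student 5, student 6, student 7, project C, project E} is a vertex cover of size 6: every edge has an endpoint in this set.
No smaller cover exists because student 1–project B, student 2–project C, student 3–project E, student 5–project F, student 6–project A, student 7–project D is a matching of size 6, and a cover must include an endpoint of each of these disjoint edges (König's theorem).

6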